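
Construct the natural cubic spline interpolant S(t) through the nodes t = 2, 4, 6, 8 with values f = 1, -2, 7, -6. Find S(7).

Write M_i for S''(x_i). With h_i = 2, 2, 2 and divided differences Δ_i = -3/2, 9/2, -13/2, the continuity of S' gives the tridiagonal system
  2·M_0 + 8·M_1 + 2·M_2 = 6(Δ_1 - Δ_0) = 36
  2·M_1 + 8·M_2 + 2·M_3 = 6(Δ_2 - Δ_1) = -66
Natural end conditions: M_0 = M_3 = 0.
Solving the tridiagonal system: M_0 = 0, M_1 = 7, M_2 = -10, M_3 = 0.
On [6, 8], S(t) = 7 + 1/6·(t - 6) - 5·(t - 6)² + 5/6·(t - 6)³.
With (t - 6) = 1: S(7) = 3.

3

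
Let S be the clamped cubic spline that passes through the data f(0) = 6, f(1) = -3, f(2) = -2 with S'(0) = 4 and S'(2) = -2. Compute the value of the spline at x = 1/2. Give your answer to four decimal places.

Write σ_i for S''(x_i). With h_i = 1, 1 and divided differences Δ_i = -9, 1, the continuity of S' gives the tridiagonal system
  1·σ_0 + 4·σ_1 + 1·σ_2 = 6(Δ_1 - Δ_0) = 60
Clamped end conditions give two more equations: 2h_0·σ_0 + h_0·σ_1 = 6(Δ_0 - S'(0)) = -78 and h_1·σ_1 + 2h_1·σ_2 = 6(S'(2) - Δ_1) = -18.
Forward elimination and back-substitution give σ_0 = -57, σ_1 = 36, σ_2 = -27.
On [0, 1], S(x) = 6 + 4·x - 57/2·x² + 31/2·x³.
With x = 1/2: S(1/2) = 45/16.

2.8125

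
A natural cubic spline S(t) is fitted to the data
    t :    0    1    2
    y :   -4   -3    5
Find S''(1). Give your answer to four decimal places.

With M_i denoting the second derivative at x_i, h_i = 1, 1, and Δ_i = (y_(i+1) − y_i)/h_i = 1, 8:
  1·M_0 + 4·M_1 + 1·M_2 = 6(Δ_1 - Δ_0) = 42
Natural end conditions: M_0 = M_2 = 0.
Hence M_0 = 0, M_1 = 21/2, M_2 = 0.

10.5000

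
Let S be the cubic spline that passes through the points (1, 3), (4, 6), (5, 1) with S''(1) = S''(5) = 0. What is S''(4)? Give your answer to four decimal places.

With σ_i denoting the second derivative at x_i, h_i = 3, 1, and Δ_i = (y_(i+1) − y_i)/h_i = 1, -5:
  3·σ_0 + 8·σ_1 + 1·σ_2 = 6(Δ_1 - Δ_0) = -36
Natural end conditions: σ_0 = σ_2 = 0.
Solving the tridiagonal system: σ_0 = 0, σ_1 = -9/2, σ_2 = 0.

-4.5000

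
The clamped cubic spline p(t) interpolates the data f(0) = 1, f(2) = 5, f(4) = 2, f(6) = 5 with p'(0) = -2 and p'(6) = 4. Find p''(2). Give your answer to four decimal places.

Let M_i = p''(x_i). Step sizes h_i = 2, 2, 2; slopes of the chords Δ_i = (y_(i+1) - y_i)/h_i = 2, -3/2, 3/2.
  2·M_0 + 8·M_1 + 2·M_2 = 6(Δ_1 - Δ_0) = -21
  2·M_1 + 8·M_2 + 2·M_3 = 6(Δ_2 - Δ_1) = 18
Clamped end conditions give two more equations: 2h_0·M_0 + h_0·M_1 = 6(Δ_0 - p'(0)) = 24 and h_2·M_2 + 2h_2·M_3 = 6(p'(6) - Δ_2) = 15.
Hence M_0 = 44/5, M_1 = -28/5, M_2 = 31/10, M_3 = 11/5.

-5.6000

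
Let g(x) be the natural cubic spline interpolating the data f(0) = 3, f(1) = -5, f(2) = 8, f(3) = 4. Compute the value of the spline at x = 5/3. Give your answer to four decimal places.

With σ_i denoting the second derivative at x_i, h_i = 1, 1, 1, and Δ_i = (y_(i+1) − y_i)/h_i = -8, 13, -4:
  1·σ_0 + 4·σ_1 + 1·σ_2 = 6(Δ_1 - Δ_0) = 126
  1·σ_1 + 4·σ_2 + 1·σ_3 = 6(Δ_2 - Δ_1) = -102
Natural end conditions: σ_0 = σ_3 = 0.
Solving the tridiagonal system: σ_0 = 0, σ_1 = 202/5, σ_2 = -178/5, σ_3 = 0.
On [1, 2], g(x) = -5 + 82/15·(x - 1) + 101/5·(x - 1)² - 38/3·(x - 1)³.
With (x - 1) = 2/3: g(5/3) = 1567/405.

3.8691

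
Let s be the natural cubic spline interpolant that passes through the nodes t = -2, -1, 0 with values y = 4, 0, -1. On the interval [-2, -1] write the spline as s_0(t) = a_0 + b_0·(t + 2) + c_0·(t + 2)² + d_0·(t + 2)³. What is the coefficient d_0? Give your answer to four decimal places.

0.7500

Write M_i for s''(x_i). With h_i = 1, 1 and divided differences Δ_i = -4, -1, the continuity of s' gives the tridiagonal system
  1·M_0 + 4·M_1 + 1·M_2 = 6(Δ_1 - Δ_0) = 18
Natural end conditions: M_0 = M_2 = 0.
Hence M_0 = 0, M_1 = 9/2, M_2 = 0.
On [-2, -1], with s_0(t) = a_0 + b_0·(t + 2) + c_0·(t + 2)² + d_0·(t + 2)³: c_0 = M_0/2 = 0, d_0 = (M_1 - M_0)/(6h_0) = 3/4, b_0 = Δ_0 - h_0(2M_0 + M_1)/6 = -19/4.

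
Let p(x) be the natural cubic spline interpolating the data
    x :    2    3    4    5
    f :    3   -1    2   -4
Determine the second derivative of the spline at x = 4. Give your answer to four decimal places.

Let M_i = p''(x_i). Step sizes h_i = 1, 1, 1; slopes of the chords Δ_i = (y_(i+1) - y_i)/h_i = -4, 3, -6.
  1·M_0 + 4·M_1 + 1·M_2 = 6(Δ_1 - Δ_0) = 42
  1·M_1 + 4·M_2 + 1·M_3 = 6(Δ_2 - Δ_1) = -54
Natural end conditions: M_0 = M_3 = 0.
Forward elimination and back-substitution give M_0 = 0, M_1 = 74/5, M_2 = -86/5, M_3 = 0.

-17.2000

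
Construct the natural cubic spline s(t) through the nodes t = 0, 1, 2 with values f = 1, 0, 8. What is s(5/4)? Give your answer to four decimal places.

1.2617

With M_i denoting the second derivative at x_i, h_i = 1, 1, and Δ_i = (y_(i+1) − y_i)/h_i = -1, 8:
  1·M_0 + 4·M_1 + 1·M_2 = 6(Δ_1 - Δ_0) = 54
Natural end conditions: M_0 = M_2 = 0.
Hence M_0 = 0, M_1 = 27/2, M_2 = 0.
On [1, 2], s(t) = 0 + 7/2·(t - 1) + 27/4·(t - 1)² - 9/4·(t - 1)³.
With (t - 1) = 1/4: s(5/4) = 323/256.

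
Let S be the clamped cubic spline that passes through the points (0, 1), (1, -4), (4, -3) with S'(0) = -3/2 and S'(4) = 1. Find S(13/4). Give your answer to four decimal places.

With M_i denoting the second derivative at x_i, h_i = 1, 3, and Δ_i = (y_(i+1) − y_i)/h_i = -5, 1/3:
  1·M_0 + 8·M_1 + 3·M_2 = 6(Δ_1 - Δ_0) = 32
Clamped end conditions give two more equations: 2h_0·M_0 + h_0·M_1 = 6(Δ_0 - S'(0)) = -21 and h_1·M_1 + 2h_1·M_2 = 6(S'(4) - Δ_1) = 4.
Forward elimination and back-substitution give M_0 = -111/8, M_1 = 27/4, M_2 = -65/24.
On [1, 4], S(x) = -4 - 81/16·(x - 1) + 27/8·(x - 1)² - 227/432·(x - 1)³.
With (x - 1) = 9/4: S(13/4) = -4393/1024.

-4.2900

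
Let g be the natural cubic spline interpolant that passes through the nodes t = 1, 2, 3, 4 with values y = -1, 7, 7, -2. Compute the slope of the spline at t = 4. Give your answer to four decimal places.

-10.8667

With M_i denoting the second derivative at x_i, h_i = 1, 1, 1, and Δ_i = (y_(i+1) − y_i)/h_i = 8, 0, -9:
  1·M_0 + 4·M_1 + 1·M_2 = 6(Δ_1 - Δ_0) = -48
  1·M_1 + 4·M_2 + 1·M_3 = 6(Δ_2 - Δ_1) = -54
Natural end conditions: M_0 = M_3 = 0.
Solving: M_0 = 0, M_1 = -46/5, M_2 = -56/5, M_3 = 0.
On [3, 4], g'(t) = b_2 + 2c_2·(t - 3) + 3d_2·(t - 3)² with b_2 = Δ_2 - h_2(2M_2 + M_3)/6 = -79/15, c_2 = M_2/2 = -28/5, d_2 = (M_3 - M_2)/(6h_2) = 28/15. So g'(4) = -163/15.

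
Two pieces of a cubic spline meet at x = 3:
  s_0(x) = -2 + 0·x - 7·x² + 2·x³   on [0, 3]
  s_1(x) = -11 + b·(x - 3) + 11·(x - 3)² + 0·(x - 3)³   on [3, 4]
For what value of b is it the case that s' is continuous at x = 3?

s_0'(x) = 0 - 14·x + 6·x², so s_0'(3) = 12. On the right, s_1'(3) = b, so b = 12.

12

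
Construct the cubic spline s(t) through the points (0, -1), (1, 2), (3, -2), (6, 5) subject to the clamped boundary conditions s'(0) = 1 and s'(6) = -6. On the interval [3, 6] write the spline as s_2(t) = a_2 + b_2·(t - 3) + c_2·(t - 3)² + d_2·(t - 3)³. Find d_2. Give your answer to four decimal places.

-1.1501

With M_i denoting the second derivative at x_i, h_i = 1, 2, 3, and Δ_i = (y_(i+1) − y_i)/h_i = 3, -2, 7/3:
  1·M_0 + 6·M_1 + 2·M_2 = 6(Δ_1 - Δ_0) = -30
  2·M_1 + 10·M_2 + 3·M_3 = 6(Δ_2 - Δ_1) = 26
Clamped end conditions give two more equations: 2h_0·M_0 + h_0·M_1 = 6(Δ_0 - s'(0)) = 12 and h_2·M_2 + 2h_2·M_3 = 6(s'(6) - Δ_2) = -50.
Solving the tridiagonal system: M_0 = 614/57, M_1 = -544/57, M_2 = 470/57, M_3 = -710/57.
On [3, 6], with s_2(t) = a_2 + b_2·(t - 3) + c_2·(t - 3)² + d_2·(t - 3)³: c_2 = M_2/2 = 235/57, d_2 = (M_3 - M_2)/(6h_2) = -590/513, b_2 = Δ_2 - h_2(2M_2 + M_3)/6 = 6/19.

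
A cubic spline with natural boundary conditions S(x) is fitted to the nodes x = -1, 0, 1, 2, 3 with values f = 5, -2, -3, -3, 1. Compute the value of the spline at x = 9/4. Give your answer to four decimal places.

-2.3633

Put M_i = S'' at the i-th knot. Here h = (1, 1, 1, 1) and Δ = (-7, -1, 0, 4), so the interior equations h_(i-1)·M_(i-1) + 2(h_(i-1)+h_i)·M_i + h_i·M_(i+1) = 6(Δ_i − Δ_(i-1)) read
  1·M_0 + 4·M_1 + 1·M_2 = 6(Δ_1 - Δ_0) = 36
  1·M_1 + 4·M_2 + 1·M_3 = 6(Δ_2 - Δ_1) = 6
  1·M_2 + 4·M_3 + 1·M_4 = 6(Δ_3 - Δ_2) = 24
Natural end conditions: M_0 = M_4 = 0.
Solving: M_0 = 0, M_1 = 135/14, M_2 = -18/7, M_3 = 93/14, M_4 = 0.
On [2, 3], S(x) = -3 + 25/14·(x - 2) + 93/28·(x - 2)² - 31/28·(x - 2)³.
With (x - 2) = 1/4: S(9/4) = -605/256.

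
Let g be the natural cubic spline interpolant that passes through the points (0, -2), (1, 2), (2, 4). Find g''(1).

-3

Put m_i = g'' at the i-th knot. Here h = (1, 1) and Δ = (4, 2), so the interior equations h_(i-1)·m_(i-1) + 2(h_(i-1)+h_i)·m_i + h_i·m_(i+1) = 6(Δ_i − Δ_(i-1)) read
  1·m_0 + 4·m_1 + 1·m_2 = 6(Δ_1 - Δ_0) = -12
Natural end conditions: m_0 = m_2 = 0.
Forward elimination and back-substitution give m_0 = 0, m_1 = -3, m_2 = 0.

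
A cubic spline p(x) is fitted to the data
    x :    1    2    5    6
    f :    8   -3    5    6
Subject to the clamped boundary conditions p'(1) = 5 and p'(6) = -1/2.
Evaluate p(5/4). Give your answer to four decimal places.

7.6291

Let m_i = p''(x_i). Step sizes h_i = 1, 3, 1; slopes of the chords Δ_i = (y_(i+1) - y_i)/h_i = -11, 8/3, 1.
  1·m_0 + 8·m_1 + 3·m_2 = 6(Δ_1 - Δ_0) = 82
  3·m_1 + 8·m_2 + 1·m_3 = 6(Δ_2 - Δ_1) = -10
Clamped end conditions give two more equations: 2h_0·m_0 + h_0·m_1 = 6(Δ_0 - p'(1)) = -96 and h_2·m_2 + 2h_2·m_3 = 6(p'(6) - Δ_2) = -9.
Solving: m_0 = -3685/63, m_1 = 1322/63, m_2 = -575/63, m_3 = 4/63.
On [1, 2], p(x) = 8 + 5·(x - 1) - 3685/126·(x - 1)² + 1669/126·(x - 1)³.
With (x - 1) = 1/4: p(5/4) = 20507/2688.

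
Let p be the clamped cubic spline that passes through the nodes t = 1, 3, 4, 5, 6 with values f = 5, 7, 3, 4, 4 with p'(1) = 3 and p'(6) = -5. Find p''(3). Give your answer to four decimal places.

Put M_i = p'' at the i-th knot. Here h = (2, 1, 1, 1) and Δ = (1, -4, 1, 0), so the interior equations h_(i-1)·M_(i-1) + 2(h_(i-1)+h_i)·M_i + h_i·M_(i+1) = 6(Δ_i − Δ_(i-1)) read
  2·M_0 + 6·M_1 + 1·M_2 = 6(Δ_1 - Δ_0) = -30
  1·M_1 + 4·M_2 + 1·M_3 = 6(Δ_2 - Δ_1) = 30
  1·M_2 + 4·M_3 + 1·M_4 = 6(Δ_3 - Δ_2) = -6
Clamped end conditions give two more equations: 2h_0·M_0 + h_0·M_1 = 6(Δ_0 - p'(1)) = -12 and h_3·M_3 + 2h_3·M_4 = 6(p'(6) - Δ_3) = -30.
Solving the tridiagonal system: M_0 = 13/41, M_1 = -272/41, M_2 = 376/41, M_3 = -2/41, M_4 = -614/41.

-6.6341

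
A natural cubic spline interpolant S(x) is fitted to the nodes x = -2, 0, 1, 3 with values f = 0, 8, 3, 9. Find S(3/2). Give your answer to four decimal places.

2.3625

Let m_i = S''(x_i). Step sizes h_i = 2, 1, 2; slopes of the chords Δ_i = (y_(i+1) - y_i)/h_i = 4, -5, 3.
  2·m_0 + 6·m_1 + 1·m_2 = 6(Δ_1 - Δ_0) = -54
  1·m_1 + 6·m_2 + 2·m_3 = 6(Δ_2 - Δ_1) = 48
Natural end conditions: m_0 = m_3 = 0.
Solving the tridiagonal system: m_0 = 0, m_1 = -372/35, m_2 = 342/35, m_3 = 0.
On [1, 3], S(x) = 3 - 123/35·(x - 1) + 171/35·(x - 1)² - 57/70·(x - 1)³.
With (x - 1) = 1/2: S(3/2) = 189/80.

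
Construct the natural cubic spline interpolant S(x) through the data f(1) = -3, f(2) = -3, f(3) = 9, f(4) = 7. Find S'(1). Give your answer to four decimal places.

-4.1333

Put M_i = S'' at the i-th knot. Here h = (1, 1, 1) and Δ = (0, 12, -2), so the interior equations h_(i-1)·M_(i-1) + 2(h_(i-1)+h_i)·M_i + h_i·M_(i+1) = 6(Δ_i − Δ_(i-1)) read
  1·M_0 + 4·M_1 + 1·M_2 = 6(Δ_1 - Δ_0) = 72
  1·M_1 + 4·M_2 + 1·M_3 = 6(Δ_2 - Δ_1) = -84
Natural end conditions: M_0 = M_3 = 0.
Forward elimination and back-substitution give M_0 = 0, M_1 = 124/5, M_2 = -136/5, M_3 = 0.
On [1, 2], S'(x) = b_0 + 2c_0·(x - 1) + 3d_0·(x - 1)² with b_0 = Δ_0 - h_0(2M_0 + M_1)/6 = -62/15, c_0 = M_0/2 = 0, d_0 = (M_1 - M_0)/(6h_0) = 62/15. So S'(1) = -62/15.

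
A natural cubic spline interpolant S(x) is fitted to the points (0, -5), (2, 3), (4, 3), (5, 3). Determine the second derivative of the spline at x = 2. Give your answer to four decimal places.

-3.2727

Write M_i for S''(x_i). With h_i = 2, 2, 1 and divided differences Δ_i = 4, 0, 0, the continuity of S' gives the tridiagonal system
  2·M_0 + 8·M_1 + 2·M_2 = 6(Δ_1 - Δ_0) = -24
  2·M_1 + 6·M_2 + 1·M_3 = 6(Δ_2 - Δ_1) = 0
Natural end conditions: M_0 = M_3 = 0.
Forward elimination and back-substitution give M_0 = 0, M_1 = -36/11, M_2 = 12/11, M_3 = 0.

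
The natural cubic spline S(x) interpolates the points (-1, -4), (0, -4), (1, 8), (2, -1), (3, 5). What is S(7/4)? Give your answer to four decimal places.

1.2274

Put m_i = S'' at the i-th knot. Here h = (1, 1, 1, 1) and Δ = (0, 12, -9, 6), so the interior equations h_(i-1)·m_(i-1) + 2(h_(i-1)+h_i)·m_i + h_i·m_(i+1) = 6(Δ_i − Δ_(i-1)) read
  1·m_0 + 4·m_1 + 1·m_2 = 6(Δ_1 - Δ_0) = 72
  1·m_1 + 4·m_2 + 1·m_3 = 6(Δ_2 - Δ_1) = -126
  1·m_2 + 4·m_3 + 1·m_4 = 6(Δ_3 - Δ_2) = 90
Natural end conditions: m_0 = m_4 = 0.
Solving: m_0 = 0, m_1 = 837/28, m_2 = -333/7, m_3 = 963/28, m_4 = 0.
On [1, 2], S(x) = 8 + 9/8·(x - 1) - 333/14·(x - 1)² + 765/56·(x - 1)³.
With (x - 1) = 3/4: S(7/4) = 4399/3584.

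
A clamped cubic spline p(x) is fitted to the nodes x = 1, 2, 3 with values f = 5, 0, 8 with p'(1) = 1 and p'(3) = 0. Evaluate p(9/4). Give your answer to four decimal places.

1.5313

With M_i denoting the second derivative at x_i, h_i = 1, 1, and Δ_i = (y_(i+1) − y_i)/h_i = -5, 8:
  1·M_0 + 4·M_1 + 1·M_2 = 6(Δ_1 - Δ_0) = 78
Clamped end conditions give two more equations: 2h_0·M_0 + h_0·M_1 = 6(Δ_0 - p'(1)) = -36 and h_1·M_1 + 2h_1·M_2 = 6(p'(3) - Δ_1) = -48.
Forward elimination and back-substitution give M_0 = -38, M_1 = 40, M_2 = -44.
On [2, 3], p(x) = 0 + 2·(x - 2) + 20·(x - 2)² - 14·(x - 2)³.
With (x - 2) = 1/4: p(9/4) = 49/32.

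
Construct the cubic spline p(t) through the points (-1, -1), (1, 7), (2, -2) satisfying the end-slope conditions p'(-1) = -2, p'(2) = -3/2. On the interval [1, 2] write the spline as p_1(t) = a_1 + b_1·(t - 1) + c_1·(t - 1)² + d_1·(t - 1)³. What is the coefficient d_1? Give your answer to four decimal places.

Let m_i = p''(x_i). Step sizes h_i = 2, 1; slopes of the chords Δ_i = (y_(i+1) - y_i)/h_i = 4, -9.
  2·m_0 + 6·m_1 + 1·m_2 = 6(Δ_1 - Δ_0) = -78
Clamped end conditions give two more equations: 2h_0·m_0 + h_0·m_1 = 6(Δ_0 - p'(-1)) = 36 and h_1·m_1 + 2h_1·m_2 = 6(p'(2) - Δ_1) = 45.
Forward elimination and back-substitution give m_0 = 133/6, m_1 = -79/3, m_2 = 107/3.
On [1, 2], with p_1(t) = a_1 + b_1·(t - 1) + c_1·(t - 1)² + d_1·(t - 1)³: c_1 = m_1/2 = -79/6, d_1 = (m_2 - m_1)/(6h_1) = 31/3, b_1 = Δ_1 - h_1(2m_1 + m_2)/6 = -37/6.

10.3333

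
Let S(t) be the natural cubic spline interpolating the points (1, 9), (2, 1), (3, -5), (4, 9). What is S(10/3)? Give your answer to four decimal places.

-2.2593

With M_i denoting the second derivative at x_i, h_i = 1, 1, 1, and Δ_i = (y_(i+1) − y_i)/h_i = -8, -6, 14:
  1·M_0 + 4·M_1 + 1·M_2 = 6(Δ_1 - Δ_0) = 12
  1·M_1 + 4·M_2 + 1·M_3 = 6(Δ_2 - Δ_1) = 120
Natural end conditions: M_0 = M_3 = 0.
Solving: M_0 = 0, M_1 = -24/5, M_2 = 156/5, M_3 = 0.
On [3, 4], S(t) = -5 + 18/5·(t - 3) + 78/5·(t - 3)² - 26/5·(t - 3)³.
With (t - 3) = 1/3: S(10/3) = -61/27.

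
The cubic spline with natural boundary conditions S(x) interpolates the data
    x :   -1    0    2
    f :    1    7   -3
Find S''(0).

-11

Put σ_i = S'' at the i-th knot. Here h = (1, 2) and Δ = (6, -5), so the interior equations h_(i-1)·σ_(i-1) + 2(h_(i-1)+h_i)·σ_i + h_i·σ_(i+1) = 6(Δ_i − Δ_(i-1)) read
  1·σ_0 + 6·σ_1 + 2·σ_2 = 6(Δ_1 - Δ_0) = -66
Natural end conditions: σ_0 = σ_2 = 0.
Hence σ_0 = 0, σ_1 = -11, σ_2 = 0.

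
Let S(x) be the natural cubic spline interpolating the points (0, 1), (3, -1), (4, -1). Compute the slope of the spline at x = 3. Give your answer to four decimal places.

-0.1667

Put m_i = S'' at the i-th knot. Here h = (3, 1) and Δ = (-2/3, 0), so the interior equations h_(i-1)·m_(i-1) + 2(h_(i-1)+h_i)·m_i + h_i·m_(i+1) = 6(Δ_i − Δ_(i-1)) read
  3·m_0 + 8·m_1 + 1·m_2 = 6(Δ_1 - Δ_0) = 4
Natural end conditions: m_0 = m_2 = 0.
Hence m_0 = 0, m_1 = 1/2, m_2 = 0.
On [3, 4], S'(x) = b_1 + 2c_1·(x - 3) + 3d_1·(x - 3)² with b_1 = Δ_1 - h_1(2m_1 + m_2)/6 = -1/6, c_1 = m_1/2 = 1/4, d_1 = (m_2 - m_1)/(6h_1) = -1/12. So S'(3) = -1/6.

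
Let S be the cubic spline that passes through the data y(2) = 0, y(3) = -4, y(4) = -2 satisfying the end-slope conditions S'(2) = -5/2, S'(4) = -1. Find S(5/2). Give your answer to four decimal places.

Write M_i for S''(x_i). With h_i = 1, 1 and divided differences Δ_i = -4, 2, the continuity of S' gives the tridiagonal system
  1·M_0 + 4·M_1 + 1·M_2 = 6(Δ_1 - Δ_0) = 36
Clamped end conditions give two more equations: 2h_0·M_0 + h_0·M_1 = 6(Δ_0 - S'(2)) = -9 and h_1·M_1 + 2h_1·M_2 = 6(S'(4) - Δ_1) = -18.
Solving the tridiagonal system: M_0 = -51/4, M_1 = 33/2, M_2 = -69/4.
On [2, 3], S(x) = 0 - 5/2·(x - 2) - 51/8·(x - 2)² + 39/8·(x - 2)³.
With (x - 2) = 1/2: S(5/2) = -143/64.

-2.2344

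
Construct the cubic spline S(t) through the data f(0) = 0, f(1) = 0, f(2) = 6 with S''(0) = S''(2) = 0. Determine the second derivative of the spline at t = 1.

9

Let σ_i = S''(x_i). Step sizes h_i = 1, 1; slopes of the chords Δ_i = (y_(i+1) - y_i)/h_i = 0, 6.
  1·σ_0 + 4·σ_1 + 1·σ_2 = 6(Δ_1 - Δ_0) = 36
Natural end conditions: σ_0 = σ_2 = 0.
Hence σ_0 = 0, σ_1 = 9, σ_2 = 0.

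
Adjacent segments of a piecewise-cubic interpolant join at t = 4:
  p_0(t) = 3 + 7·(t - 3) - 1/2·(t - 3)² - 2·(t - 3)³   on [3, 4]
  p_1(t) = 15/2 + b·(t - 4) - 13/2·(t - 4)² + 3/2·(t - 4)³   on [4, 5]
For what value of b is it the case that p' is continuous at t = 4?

p_0'(t) = 7 - 1·(t - 3) - 6·(t - 3)², so p_0'(4) = 0. On the right, p_1'(4) = b, so b = 0.

0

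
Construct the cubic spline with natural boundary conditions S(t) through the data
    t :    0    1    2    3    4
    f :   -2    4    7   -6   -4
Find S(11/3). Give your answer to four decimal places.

Put m_i = S'' at the i-th knot. Here h = (1, 1, 1, 1) and Δ = (6, 3, -13, 2), so the interior equations h_(i-1)·m_(i-1) + 2(h_(i-1)+h_i)·m_i + h_i·m_(i+1) = 6(Δ_i − Δ_(i-1)) read
  1·m_0 + 4·m_1 + 1·m_2 = 6(Δ_1 - Δ_0) = -18
  1·m_1 + 4·m_2 + 1·m_3 = 6(Δ_2 - Δ_1) = -96
  1·m_2 + 4·m_3 + 1·m_4 = 6(Δ_3 - Δ_2) = 90
Natural end conditions: m_0 = m_4 = 0.
Solving: m_0 = 0, m_1 = 51/14, m_2 = -228/7, m_3 = 429/14, m_4 = 0.
On [3, 4], S(t) = -6 - 115/14·(t - 3) + 429/28·(t - 3)² - 143/28·(t - 3)³.
With (t - 3) = 2/3: S(11/3) = -1168/189.

-6.1799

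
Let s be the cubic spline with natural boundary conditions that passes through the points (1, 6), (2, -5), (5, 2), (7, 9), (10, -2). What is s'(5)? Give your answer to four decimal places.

Let M_i = s''(x_i). Step sizes h_i = 1, 3, 2, 3; slopes of the chords Δ_i = (y_(i+1) - y_i)/h_i = -11, 7/3, 7/2, -11/3.
  1·M_0 + 8·M_1 + 3·M_2 = 6(Δ_1 - Δ_0) = 80
  3·M_1 + 10·M_2 + 2·M_3 = 6(Δ_2 - Δ_1) = 7
  2·M_2 + 10·M_3 + 3·M_4 = 6(Δ_3 - Δ_2) = -43
Natural end conditions: M_0 = M_4 = 0.
Forward elimination and back-substitution give M_0 = 0, M_1 = 1202/113, M_2 = -192/113, M_3 = -895/226, M_4 = 0.
On [5, 7], s'(t) = b_2 + 2c_2·(t - 5) + 3d_2·(t - 5)² with b_2 = Δ_2 - h_2(2M_2 + M_3)/6 = 2018/339, c_2 = M_2/2 = -96/113, d_2 = (M_3 - M_2)/(6h_2) = -511/2712. So s'(5) = 2018/339.

5.9528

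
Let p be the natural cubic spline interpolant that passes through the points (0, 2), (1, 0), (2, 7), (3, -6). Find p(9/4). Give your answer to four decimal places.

5.6969

Put m_i = p'' at the i-th knot. Here h = (1, 1, 1) and Δ = (-2, 7, -13), so the interior equations h_(i-1)·m_(i-1) + 2(h_(i-1)+h_i)·m_i + h_i·m_(i+1) = 6(Δ_i − Δ_(i-1)) read
  1·m_0 + 4·m_1 + 1·m_2 = 6(Δ_1 - Δ_0) = 54
  1·m_1 + 4·m_2 + 1·m_3 = 6(Δ_2 - Δ_1) = -120
Natural end conditions: m_0 = m_3 = 0.
Forward elimination and back-substitution give m_0 = 0, m_1 = 112/5, m_2 = -178/5, m_3 = 0.
On [2, 3], p(t) = 7 - 17/15·(t - 2) - 89/5·(t - 2)² + 89/15·(t - 2)³.
With (t - 2) = 1/4: p(9/4) = 1823/320.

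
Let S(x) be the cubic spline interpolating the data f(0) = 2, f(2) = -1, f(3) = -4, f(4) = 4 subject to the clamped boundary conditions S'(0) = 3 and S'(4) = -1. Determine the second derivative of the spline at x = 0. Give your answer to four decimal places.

With M_i denoting the second derivative at x_i, h_i = 2, 1, 1, and Δ_i = (y_(i+1) − y_i)/h_i = -3/2, -3, 8:
  2·M_0 + 6·M_1 + 1·M_2 = 6(Δ_1 - Δ_0) = -9
  1·M_1 + 4·M_2 + 1·M_3 = 6(Δ_2 - Δ_1) = 66
Clamped end conditions give two more equations: 2h_0·M_0 + h_0·M_1 = 6(Δ_0 - S'(0)) = -27 and h_2·M_2 + 2h_2·M_3 = 6(S'(4) - Δ_2) = -54.
Hence M_0 = -97/22, M_1 = -103/22, M_2 = 307/11, M_3 = -901/22.

-4.4091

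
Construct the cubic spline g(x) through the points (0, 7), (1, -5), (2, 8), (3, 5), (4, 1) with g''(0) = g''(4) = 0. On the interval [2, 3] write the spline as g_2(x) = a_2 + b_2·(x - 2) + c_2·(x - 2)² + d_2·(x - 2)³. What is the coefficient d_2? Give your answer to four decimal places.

Let m_i = g''(x_i). Step sizes h_i = 1, 1, 1, 1; slopes of the chords Δ_i = (y_(i+1) - y_i)/h_i = -12, 13, -3, -4.
  1·m_0 + 4·m_1 + 1·m_2 = 6(Δ_1 - Δ_0) = 150
  1·m_1 + 4·m_2 + 1·m_3 = 6(Δ_2 - Δ_1) = -96
  1·m_2 + 4·m_3 + 1·m_4 = 6(Δ_3 - Δ_2) = -6
Natural end conditions: m_0 = m_4 = 0.
Solving the tridiagonal system: m_0 = 0, m_1 = 657/14, m_2 = -264/7, m_3 = 111/14, m_4 = 0.
On [2, 3], with g_2(x) = a_2 + b_2·(x - 2) + c_2·(x - 2)² + d_2·(x - 2)³: c_2 = m_2/2 = -132/7, d_2 = (m_3 - m_2)/(6h_2) = 213/28, b_2 = Δ_2 - h_2(2m_2 + m_3)/6 = 33/4.

7.6071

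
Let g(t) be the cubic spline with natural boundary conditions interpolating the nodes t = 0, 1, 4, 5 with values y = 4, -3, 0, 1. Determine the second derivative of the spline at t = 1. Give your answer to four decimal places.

6.9818

Let M_i = g''(x_i). Step sizes h_i = 1, 3, 1; slopes of the chords Δ_i = (y_(i+1) - y_i)/h_i = -7, 1, 1.
  1·M_0 + 8·M_1 + 3·M_2 = 6(Δ_1 - Δ_0) = 48
  3·M_1 + 8·M_2 + 1·M_3 = 6(Δ_2 - Δ_1) = 0
Natural end conditions: M_0 = M_3 = 0.
Hence M_0 = 0, M_1 = 384/55, M_2 = -144/55, M_3 = 0.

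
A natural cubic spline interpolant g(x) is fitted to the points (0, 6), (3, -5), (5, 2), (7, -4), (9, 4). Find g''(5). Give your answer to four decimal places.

With σ_i denoting the second derivative at x_i, h_i = 3, 2, 2, 2, and Δ_i = (y_(i+1) − y_i)/h_i = -11/3, 7/2, -3, 4:
  3·σ_0 + 10·σ_1 + 2·σ_2 = 6(Δ_1 - Δ_0) = 43
  2·σ_1 + 8·σ_2 + 2·σ_3 = 6(Δ_2 - Δ_1) = -39
  2·σ_2 + 8·σ_3 + 2·σ_4 = 6(Δ_3 - Δ_2) = 42
Natural end conditions: σ_0 = σ_4 = 0.
Solving: σ_0 = 0, σ_1 = 843/142, σ_2 = -581/71, σ_3 = 518/71, σ_4 = 0.

-8.1831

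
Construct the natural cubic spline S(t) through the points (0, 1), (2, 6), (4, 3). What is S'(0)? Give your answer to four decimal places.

With M_i denoting the second derivative at x_i, h_i = 2, 2, and Δ_i = (y_(i+1) − y_i)/h_i = 5/2, -3/2:
  2·M_0 + 8·M_1 + 2·M_2 = 6(Δ_1 - Δ_0) = -24
Natural end conditions: M_0 = M_2 = 0.
Solving the tridiagonal system: M_0 = 0, M_1 = -3, M_2 = 0.
On [0, 2], S'(t) = b_0 + 2c_0·t + 3d_0·t² with b_0 = Δ_0 - h_0(2M_0 + M_1)/6 = 7/2, c_0 = M_0/2 = 0, d_0 = (M_1 - M_0)/(6h_0) = -1/4. So S'(0) = 7/2.

3.5000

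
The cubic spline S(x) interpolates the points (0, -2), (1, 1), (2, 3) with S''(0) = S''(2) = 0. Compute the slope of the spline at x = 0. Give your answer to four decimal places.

Put σ_i = S'' at the i-th knot. Here h = (1, 1) and Δ = (3, 2), so the interior equations h_(i-1)·σ_(i-1) + 2(h_(i-1)+h_i)·σ_i + h_i·σ_(i+1) = 6(Δ_i − Δ_(i-1)) read
  1·σ_0 + 4·σ_1 + 1·σ_2 = 6(Δ_1 - Δ_0) = -6
Natural end conditions: σ_0 = σ_2 = 0.
Forward elimination and back-substitution give σ_0 = 0, σ_1 = -3/2, σ_2 = 0.
On [0, 1], S'(x) = b_0 + 2c_0·x + 3d_0·x² with b_0 = Δ_0 - h_0(2σ_0 + σ_1)/6 = 13/4, c_0 = σ_0/2 = 0, d_0 = (σ_1 - σ_0)/(6h_0) = -1/4. So S'(0) = 13/4.

3.2500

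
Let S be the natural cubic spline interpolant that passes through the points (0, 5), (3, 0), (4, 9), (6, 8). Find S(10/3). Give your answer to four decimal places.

Write σ_i for S''(x_i). With h_i = 3, 1, 2 and divided differences Δ_i = -5/3, 9, -1/2, the continuity of S' gives the tridiagonal system
  3·σ_0 + 8·σ_1 + 1·σ_2 = 6(Δ_1 - Δ_0) = 64
  1·σ_1 + 6·σ_2 + 2·σ_3 = 6(Δ_2 - Δ_1) = -57
Natural end conditions: σ_0 = σ_3 = 0.
Solving: σ_0 = 0, σ_1 = 441/47, σ_2 = -520/47, σ_3 = 0.
On [3, 4], S(x) = 0 + 1088/141·(x - 3) + 441/94·(x - 3)² - 961/282·(x - 3)³.
With (x - 3) = 1/3: S(10/3) = 11296/3807.

2.9672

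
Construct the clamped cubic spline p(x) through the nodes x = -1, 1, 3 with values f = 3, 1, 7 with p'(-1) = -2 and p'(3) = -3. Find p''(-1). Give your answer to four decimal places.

-1.7500

Let m_i = p''(x_i). Step sizes h_i = 2, 2; slopes of the chords Δ_i = (y_(i+1) - y_i)/h_i = -1, 3.
  2·m_0 + 8·m_1 + 2·m_2 = 6(Δ_1 - Δ_0) = 24
Clamped end conditions give two more equations: 2h_0·m_0 + h_0·m_1 = 6(Δ_0 - p'(-1)) = 6 and h_1·m_1 + 2h_1·m_2 = 6(p'(3) - Δ_1) = -36.
Forward elimination and back-substitution give m_0 = -7/4, m_1 = 13/2, m_2 = -49/4.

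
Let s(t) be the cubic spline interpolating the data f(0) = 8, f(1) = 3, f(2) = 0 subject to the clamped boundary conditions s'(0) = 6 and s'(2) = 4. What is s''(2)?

With m_i denoting the second derivative at x_i, h_i = 1, 1, and Δ_i = (y_(i+1) − y_i)/h_i = -5, -3:
  1·m_0 + 4·m_1 + 1·m_2 = 6(Δ_1 - Δ_0) = 12
Clamped end conditions give two more equations: 2h_0·m_0 + h_0·m_1 = 6(Δ_0 - s'(0)) = -66 and h_1·m_1 + 2h_1·m_2 = 6(s'(2) - Δ_1) = 42.
Solving: m_0 = -37, m_1 = 8, m_2 = 17.

17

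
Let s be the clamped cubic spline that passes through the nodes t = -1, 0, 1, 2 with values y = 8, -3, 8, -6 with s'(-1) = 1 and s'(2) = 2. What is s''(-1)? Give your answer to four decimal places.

-70.9333

Write M_i for s''(x_i). With h_i = 1, 1, 1 and divided differences Δ_i = -11, 11, -14, the continuity of s' gives the tridiagonal system
  1·M_0 + 4·M_1 + 1·M_2 = 6(Δ_1 - Δ_0) = 132
  1·M_1 + 4·M_2 + 1·M_3 = 6(Δ_2 - Δ_1) = -150
Clamped end conditions give two more equations: 2h_0·M_0 + h_0·M_1 = 6(Δ_0 - s'(-1)) = -72 and h_2·M_2 + 2h_2·M_3 = 6(s'(2) - Δ_2) = 96.
Solving: M_0 = -1064/15, M_1 = 1048/15, M_2 = -1148/15, M_3 = 1294/15.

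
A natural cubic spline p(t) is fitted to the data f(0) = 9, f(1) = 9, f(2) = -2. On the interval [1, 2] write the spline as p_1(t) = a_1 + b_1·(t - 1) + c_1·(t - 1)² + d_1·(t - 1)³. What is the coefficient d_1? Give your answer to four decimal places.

Put M_i = p'' at the i-th knot. Here h = (1, 1) and Δ = (0, -11), so the interior equations h_(i-1)·M_(i-1) + 2(h_(i-1)+h_i)·M_i + h_i·M_(i+1) = 6(Δ_i − Δ_(i-1)) read
  1·M_0 + 4·M_1 + 1·M_2 = 6(Δ_1 - Δ_0) = -66
Natural end conditions: M_0 = M_2 = 0.
Solving the tridiagonal system: M_0 = 0, M_1 = -33/2, M_2 = 0.
On [1, 2], with p_1(t) = a_1 + b_1·(t - 1) + c_1·(t - 1)² + d_1·(t - 1)³: c_1 = M_1/2 = -33/4, d_1 = (M_2 - M_1)/(6h_1) = 11/4, b_1 = Δ_1 - h_1(2M_1 + M_2)/6 = -11/2.

2.7500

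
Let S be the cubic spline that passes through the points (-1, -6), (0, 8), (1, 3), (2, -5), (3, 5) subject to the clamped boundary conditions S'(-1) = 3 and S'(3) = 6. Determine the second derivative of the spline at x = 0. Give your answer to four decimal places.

-41.1429

Write M_i for S''(x_i). With h_i = 1, 1, 1, 1 and divided differences Δ_i = 14, -5, -8, 10, the continuity of S' gives the tridiagonal system
  1·M_0 + 4·M_1 + 1·M_2 = 6(Δ_1 - Δ_0) = -114
  1·M_1 + 4·M_2 + 1·M_3 = 6(Δ_2 - Δ_1) = -18
  1·M_2 + 4·M_3 + 1·M_4 = 6(Δ_3 - Δ_2) = 108
Clamped end conditions give two more equations: 2h_0·M_0 + h_0·M_1 = 6(Δ_0 - S'(-1)) = 66 and h_3·M_3 + 2h_3·M_4 = 6(S'(3) - Δ_3) = -24.
Solving the tridiagonal system: M_0 = 375/7, M_1 = -288/7, M_2 = -3, M_3 = 246/7, M_4 = -207/7.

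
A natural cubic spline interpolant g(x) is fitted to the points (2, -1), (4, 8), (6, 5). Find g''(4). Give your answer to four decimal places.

-4.5000

With m_i denoting the second derivative at x_i, h_i = 2, 2, and Δ_i = (y_(i+1) − y_i)/h_i = 9/2, -3/2:
  2·m_0 + 8·m_1 + 2·m_2 = 6(Δ_1 - Δ_0) = -36
Natural end conditions: m_0 = m_2 = 0.
Solving: m_0 = 0, m_1 = -9/2, m_2 = 0.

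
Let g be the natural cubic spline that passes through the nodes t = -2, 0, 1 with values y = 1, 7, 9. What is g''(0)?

Let M_i = g''(x_i). Step sizes h_i = 2, 1; slopes of the chords Δ_i = (y_(i+1) - y_i)/h_i = 3, 2.
  2·M_0 + 6·M_1 + 1·M_2 = 6(Δ_1 - Δ_0) = -6
Natural end conditions: M_0 = M_2 = 0.
Forward elimination and back-substitution give M_0 = 0, M_1 = -1, M_2 = 0.

-1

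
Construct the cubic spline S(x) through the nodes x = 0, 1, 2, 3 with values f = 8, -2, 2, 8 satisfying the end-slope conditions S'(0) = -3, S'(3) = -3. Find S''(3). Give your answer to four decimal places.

-28.4000

Write σ_i for S''(x_i). With h_i = 1, 1, 1 and divided differences Δ_i = -10, 4, 6, the continuity of S' gives the tridiagonal system
  1·σ_0 + 4·σ_1 + 1·σ_2 = 6(Δ_1 - Δ_0) = 84
  1·σ_1 + 4·σ_2 + 1·σ_3 = 6(Δ_2 - Δ_1) = 12
Clamped end conditions give two more equations: 2h_0·σ_0 + h_0·σ_1 = 6(Δ_0 - S'(0)) = -42 and h_2·σ_2 + 2h_2·σ_3 = 6(S'(3) - Δ_2) = -54.
Forward elimination and back-substitution give σ_0 = -178/5, σ_1 = 146/5, σ_2 = 14/5, σ_3 = -142/5.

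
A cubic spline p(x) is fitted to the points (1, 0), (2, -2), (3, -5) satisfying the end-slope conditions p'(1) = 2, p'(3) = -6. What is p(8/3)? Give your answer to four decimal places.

Write σ_i for p''(x_i). With h_i = 1, 1 and divided differences Δ_i = -2, -3, the continuity of p' gives the tridiagonal system
  1·σ_0 + 4·σ_1 + 1·σ_2 = 6(Δ_1 - Δ_0) = -6
Clamped end conditions give two more equations: 2h_0·σ_0 + h_0·σ_1 = 6(Δ_0 - p'(1)) = -24 and h_1·σ_1 + 2h_1·σ_2 = 6(p'(3) - Δ_1) = -18.
Forward elimination and back-substitution give σ_0 = -29/2, σ_1 = 5, σ_2 = -23/2.
On [2, 3], p(x) = -2 - 11/4·(x - 2) + 5/2·(x - 2)² - 11/4·(x - 2)³.
With (x - 2) = 2/3: p(8/3) = -191/54.

-3.5370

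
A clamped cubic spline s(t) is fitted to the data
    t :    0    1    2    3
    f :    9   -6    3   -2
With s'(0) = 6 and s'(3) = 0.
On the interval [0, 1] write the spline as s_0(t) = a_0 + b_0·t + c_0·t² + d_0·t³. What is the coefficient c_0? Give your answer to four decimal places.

-49.8000

Let M_i = s''(x_i). Step sizes h_i = 1, 1, 1; slopes of the chords Δ_i = (y_(i+1) - y_i)/h_i = -15, 9, -5.
  1·M_0 + 4·M_1 + 1·M_2 = 6(Δ_1 - Δ_0) = 144
  1·M_1 + 4·M_2 + 1·M_3 = 6(Δ_2 - Δ_1) = -84
Clamped end conditions give two more equations: 2h_0·M_0 + h_0·M_1 = 6(Δ_0 - s'(0)) = -126 and h_2·M_2 + 2h_2·M_3 = 6(s'(3) - Δ_2) = 30.
Solving the tridiagonal system: M_0 = -498/5, M_1 = 366/5, M_2 = -246/5, M_3 = 198/5.
On [0, 1], with s_0(t) = a_0 + b_0·t + c_0·t² + d_0·t³: c_0 = M_0/2 = -249/5, d_0 = (M_1 - M_0)/(6h_0) = 144/5, b_0 = Δ_0 - h_0(2M_0 + M_1)/6 = 6.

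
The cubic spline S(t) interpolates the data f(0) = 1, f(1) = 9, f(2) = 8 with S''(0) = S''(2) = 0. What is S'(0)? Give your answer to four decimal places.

Let m_i = S''(x_i). Step sizes h_i = 1, 1; slopes of the chords Δ_i = (y_(i+1) - y_i)/h_i = 8, -1.
  1·m_0 + 4·m_1 + 1·m_2 = 6(Δ_1 - Δ_0) = -54
Natural end conditions: m_0 = m_2 = 0.
Solving the tridiagonal system: m_0 = 0, m_1 = -27/2, m_2 = 0.
On [0, 1], S'(t) = b_0 + 2c_0·t + 3d_0·t² with b_0 = Δ_0 - h_0(2m_0 + m_1)/6 = 41/4, c_0 = m_0/2 = 0, d_0 = (m_1 - m_0)/(6h_0) = -9/4. So S'(0) = 41/4.

10.2500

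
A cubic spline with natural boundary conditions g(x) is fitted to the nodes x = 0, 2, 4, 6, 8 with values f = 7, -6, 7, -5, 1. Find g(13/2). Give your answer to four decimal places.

-5.8203

With σ_i denoting the second derivative at x_i, h_i = 2, 2, 2, 2, and Δ_i = (y_(i+1) − y_i)/h_i = -13/2, 13/2, -6, 3:
  2·σ_0 + 8·σ_1 + 2·σ_2 = 6(Δ_1 - Δ_0) = 78
  2·σ_1 + 8·σ_2 + 2·σ_3 = 6(Δ_2 - Δ_1) = -75
  2·σ_2 + 8·σ_3 + 2·σ_4 = 6(Δ_3 - Δ_2) = 54
Natural end conditions: σ_0 = σ_4 = 0.
Solving: σ_0 = 0, σ_1 = 381/28, σ_2 = -108/7, σ_3 = 297/28, σ_4 = 0.
On [6, 8], g(x) = -5 - 57/14·(x - 6) + 297/56·(x - 6)² - 99/112·(x - 6)³.
With (x - 6) = 1/2: g(13/2) = -745/128.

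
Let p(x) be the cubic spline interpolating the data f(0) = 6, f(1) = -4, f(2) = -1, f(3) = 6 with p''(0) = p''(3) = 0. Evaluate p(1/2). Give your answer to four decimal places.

Let σ_i = p''(x_i). Step sizes h_i = 1, 1, 1; slopes of the chords Δ_i = (y_(i+1) - y_i)/h_i = -10, 3, 7.
  1·σ_0 + 4·σ_1 + 1·σ_2 = 6(Δ_1 - Δ_0) = 78
  1·σ_1 + 4·σ_2 + 1·σ_3 = 6(Δ_2 - Δ_1) = 24
Natural end conditions: σ_0 = σ_3 = 0.
Forward elimination and back-substitution give σ_0 = 0, σ_1 = 96/5, σ_2 = 6/5, σ_3 = 0.
On [0, 1], p(x) = 6 - 66/5·x + 0·x² + 16/5·x³.
With x = 1/2: p(1/2) = -1/5.

-0.2000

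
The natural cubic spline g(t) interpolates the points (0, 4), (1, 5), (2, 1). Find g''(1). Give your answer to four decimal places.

-7.5000

Put m_i = g'' at the i-th knot. Here h = (1, 1) and Δ = (1, -4), so the interior equations h_(i-1)·m_(i-1) + 2(h_(i-1)+h_i)·m_i + h_i·m_(i+1) = 6(Δ_i − Δ_(i-1)) read
  1·m_0 + 4·m_1 + 1·m_2 = 6(Δ_1 - Δ_0) = -30
Natural end conditions: m_0 = m_2 = 0.
Hence m_0 = 0, m_1 = -15/2, m_2 = 0.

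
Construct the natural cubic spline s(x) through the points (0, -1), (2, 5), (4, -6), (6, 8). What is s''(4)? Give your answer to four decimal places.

With M_i denoting the second derivative at x_i, h_i = 2, 2, 2, and Δ_i = (y_(i+1) − y_i)/h_i = 3, -11/2, 7:
  2·M_0 + 8·M_1 + 2·M_2 = 6(Δ_1 - Δ_0) = -51
  2·M_1 + 8·M_2 + 2·M_3 = 6(Δ_2 - Δ_1) = 75
Natural end conditions: M_0 = M_3 = 0.
Solving: M_0 = 0, M_1 = -93/10, M_2 = 117/10, M_3 = 0.

11.7000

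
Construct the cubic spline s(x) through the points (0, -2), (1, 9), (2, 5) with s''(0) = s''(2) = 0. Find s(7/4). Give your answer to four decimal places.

6.8789

Put m_i = s'' at the i-th knot. Here h = (1, 1) and Δ = (11, -4), so the interior equations h_(i-1)·m_(i-1) + 2(h_(i-1)+h_i)·m_i + h_i·m_(i+1) = 6(Δ_i − Δ_(i-1)) read
  1·m_0 + 4·m_1 + 1·m_2 = 6(Δ_1 - Δ_0) = -90
Natural end conditions: m_0 = m_2 = 0.
Forward elimination and back-substitution give m_0 = 0, m_1 = -45/2, m_2 = 0.
On [1, 2], s(x) = 9 + 7/2·(x - 1) - 45/4·(x - 1)² + 15/4·(x - 1)³.
With (x - 1) = 3/4: s(7/4) = 1761/256.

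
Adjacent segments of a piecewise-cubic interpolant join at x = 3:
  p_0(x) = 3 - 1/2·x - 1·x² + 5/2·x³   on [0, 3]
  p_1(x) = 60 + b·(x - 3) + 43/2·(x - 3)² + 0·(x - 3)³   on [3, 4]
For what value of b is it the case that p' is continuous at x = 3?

p_0'(x) = -1/2 - 2·x + 15/2·x², so p_0'(3) = 61. On the right, p_1'(3) = b, so b = 61.

61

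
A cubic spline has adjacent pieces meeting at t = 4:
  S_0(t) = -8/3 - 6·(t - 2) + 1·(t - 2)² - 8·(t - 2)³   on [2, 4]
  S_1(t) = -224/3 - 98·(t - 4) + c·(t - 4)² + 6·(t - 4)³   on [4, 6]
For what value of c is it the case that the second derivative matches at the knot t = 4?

-47

S_0''(t) = 2 - 48·(t - 2), so S_0''(4) = -94. On the right, S_1''(4) = 2c, so c = -47.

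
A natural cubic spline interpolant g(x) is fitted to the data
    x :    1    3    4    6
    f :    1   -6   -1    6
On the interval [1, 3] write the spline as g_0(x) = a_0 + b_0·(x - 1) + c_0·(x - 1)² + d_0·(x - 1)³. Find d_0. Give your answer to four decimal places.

0.7500

Write M_i for g''(x_i). With h_i = 2, 1, 2 and divided differences Δ_i = -7/2, 5, 7/2, the continuity of g' gives the tridiagonal system
  2·M_0 + 6·M_1 + 1·M_2 = 6(Δ_1 - Δ_0) = 51
  1·M_1 + 6·M_2 + 2·M_3 = 6(Δ_2 - Δ_1) = -9
Natural end conditions: M_0 = M_3 = 0.
Solving the tridiagonal system: M_0 = 0, M_1 = 9, M_2 = -3, M_3 = 0.
On [1, 3], with g_0(x) = a_0 + b_0·(x - 1) + c_0·(x - 1)² + d_0·(x - 1)³: c_0 = M_0/2 = 0, d_0 = (M_1 - M_0)/(6h_0) = 3/4, b_0 = Δ_0 - h_0(2M_0 + M_1)/6 = -13/2.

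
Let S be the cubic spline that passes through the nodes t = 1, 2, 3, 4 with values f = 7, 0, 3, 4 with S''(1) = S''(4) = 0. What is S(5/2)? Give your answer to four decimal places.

0.9000

Let M_i = S''(x_i). Step sizes h_i = 1, 1, 1; slopes of the chords Δ_i = (y_(i+1) - y_i)/h_i = -7, 3, 1.
  1·M_0 + 4·M_1 + 1·M_2 = 6(Δ_1 - Δ_0) = 60
  1·M_1 + 4·M_2 + 1·M_3 = 6(Δ_2 - Δ_1) = -12
Natural end conditions: M_0 = M_3 = 0.
Solving: M_0 = 0, M_1 = 84/5, M_2 = -36/5, M_3 = 0.
On [2, 3], S(t) = 0 - 7/5·(t - 2) + 42/5·(t - 2)² - 4·(t - 2)³.
With (t - 2) = 1/2: S(5/2) = 9/10.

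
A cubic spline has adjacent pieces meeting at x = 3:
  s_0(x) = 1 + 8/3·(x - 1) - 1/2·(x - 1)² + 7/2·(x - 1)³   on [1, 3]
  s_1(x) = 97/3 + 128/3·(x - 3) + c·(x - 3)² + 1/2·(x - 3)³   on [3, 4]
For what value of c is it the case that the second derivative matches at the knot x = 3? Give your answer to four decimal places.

20.5000

s_0''(x) = -1 + 21·(x - 1), so s_0''(3) = 41. On the right, s_1''(3) = 2c, so c = 41/2.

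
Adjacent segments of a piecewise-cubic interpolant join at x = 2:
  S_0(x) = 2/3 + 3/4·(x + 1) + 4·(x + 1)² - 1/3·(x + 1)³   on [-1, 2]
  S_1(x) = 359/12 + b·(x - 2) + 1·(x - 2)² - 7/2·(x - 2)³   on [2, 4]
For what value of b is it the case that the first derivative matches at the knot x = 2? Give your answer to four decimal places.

S_0'(x) = 3/4 + 8·(x + 1) - 1·(x + 1)², so S_0'(2) = 63/4. On the right, S_1'(2) = b, so b = 63/4.

15.7500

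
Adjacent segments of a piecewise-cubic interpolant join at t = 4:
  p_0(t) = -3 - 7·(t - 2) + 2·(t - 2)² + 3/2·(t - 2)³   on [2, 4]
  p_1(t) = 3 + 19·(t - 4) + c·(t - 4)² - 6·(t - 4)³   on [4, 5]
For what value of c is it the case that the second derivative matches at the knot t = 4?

p_0''(t) = 4 + 9·(t - 2), so p_0''(4) = 22. On the right, p_1''(4) = 2c, so c = 11.

11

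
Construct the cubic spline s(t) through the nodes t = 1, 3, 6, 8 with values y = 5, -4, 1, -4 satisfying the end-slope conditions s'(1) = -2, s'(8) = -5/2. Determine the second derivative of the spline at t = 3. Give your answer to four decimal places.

Put m_i = s'' at the i-th knot. Here h = (2, 3, 2) and Δ = (-9/2, 5/3, -5/2), so the interior equations h_(i-1)·m_(i-1) + 2(h_(i-1)+h_i)·m_i + h_i·m_(i+1) = 6(Δ_i − Δ_(i-1)) read
  2·m_0 + 10·m_1 + 3·m_2 = 6(Δ_1 - Δ_0) = 37
  3·m_1 + 10·m_2 + 2·m_3 = 6(Δ_2 - Δ_1) = -25
Clamped end conditions give two more equations: 2h_0·m_0 + h_0·m_1 = 6(Δ_0 - s'(1)) = -15 and h_2·m_2 + 2h_2·m_3 = 6(s'(8) - Δ_2) = 0.
Hence m_0 = -677/96, m_1 = 317/48, m_2 = -239/48, m_3 = 239/96.

6.6042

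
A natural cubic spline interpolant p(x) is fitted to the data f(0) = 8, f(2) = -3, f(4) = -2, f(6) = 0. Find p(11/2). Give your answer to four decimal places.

-0.3750

With M_i denoting the second derivative at x_i, h_i = 2, 2, 2, and Δ_i = (y_(i+1) − y_i)/h_i = -11/2, 1/2, 1:
  2·M_0 + 8·M_1 + 2·M_2 = 6(Δ_1 - Δ_0) = 36
  2·M_1 + 8·M_2 + 2·M_3 = 6(Δ_2 - Δ_1) = 3
Natural end conditions: M_0 = M_3 = 0.
Forward elimination and back-substitution give M_0 = 0, M_1 = 47/10, M_2 = -4/5, M_3 = 0.
On [4, 6], p(x) = -2 + 23/15·(x - 4) - 2/5·(x - 4)² + 1/15·(x - 4)³.
With (x - 4) = 3/2: p(11/2) = -3/8.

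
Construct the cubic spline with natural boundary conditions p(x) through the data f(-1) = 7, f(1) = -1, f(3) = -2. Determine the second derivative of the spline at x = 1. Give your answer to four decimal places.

2.6250

With σ_i denoting the second derivative at x_i, h_i = 2, 2, and Δ_i = (y_(i+1) − y_i)/h_i = -4, -1/2:
  2·σ_0 + 8·σ_1 + 2·σ_2 = 6(Δ_1 - Δ_0) = 21
Natural end conditions: σ_0 = σ_2 = 0.
Forward elimination and back-substitution give σ_0 = 0, σ_1 = 21/8, σ_2 = 0.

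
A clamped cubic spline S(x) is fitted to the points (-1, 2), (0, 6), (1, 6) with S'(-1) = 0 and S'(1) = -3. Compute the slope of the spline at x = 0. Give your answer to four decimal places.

3.7500

Write m_i for S''(x_i). With h_i = 1, 1 and divided differences Δ_i = 4, 0, the continuity of S' gives the tridiagonal system
  1·m_0 + 4·m_1 + 1·m_2 = 6(Δ_1 - Δ_0) = -24
Clamped end conditions give two more equations: 2h_0·m_0 + h_0·m_1 = 6(Δ_0 - S'(-1)) = 24 and h_1·m_1 + 2h_1·m_2 = 6(S'(1) - Δ_1) = -18.
Solving the tridiagonal system: m_0 = 33/2, m_1 = -9, m_2 = -9/2.
On [0, 1], S'(x) = b_1 + 2c_1·x + 3d_1·x² with b_1 = Δ_1 - h_1(2m_1 + m_2)/6 = 15/4, c_1 = m_1/2 = -9/2, d_1 = (m_2 - m_1)/(6h_1) = 3/4. So S'(0) = 15/4.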